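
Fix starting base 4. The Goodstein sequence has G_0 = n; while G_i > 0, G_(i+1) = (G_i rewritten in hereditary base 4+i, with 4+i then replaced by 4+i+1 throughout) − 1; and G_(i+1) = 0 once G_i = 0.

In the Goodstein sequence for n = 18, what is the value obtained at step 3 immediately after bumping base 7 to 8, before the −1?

54

18 —HB4→ 4^2 + 2 —bump→ 5^2 + 2 = 27 —(−1)→ 26
26 —HB5→ 5^2 + 1 —bump→ 6^2 + 1 = 37 —(−1)→ 36
36 —HB6→ 6^2 —bump→ 7^2 = 49 —(−1)→ 48
48 —HB7→ 6·7 + 6 —bump→ 6·8 + 6 = 54 —(−1)→ 53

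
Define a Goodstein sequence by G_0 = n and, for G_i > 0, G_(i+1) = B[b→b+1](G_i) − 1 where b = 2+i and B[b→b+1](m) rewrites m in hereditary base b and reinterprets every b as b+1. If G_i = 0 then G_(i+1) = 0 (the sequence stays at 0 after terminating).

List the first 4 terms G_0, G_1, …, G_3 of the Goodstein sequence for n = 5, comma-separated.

5, 27, 255, 467

base 2: 5 = 2^2 + 1; at 3: 3^3 + 1 = 28; next = 27
base 3: 27 = 3^3; at 4: 4^4 = 256; next = 255
base 4: 255 = 3·4^3 + 3·4^2 + 3·4 + 3; at 5: 3·5^3 + 3·5^2 + 3·5 + 3 = 468; next = 467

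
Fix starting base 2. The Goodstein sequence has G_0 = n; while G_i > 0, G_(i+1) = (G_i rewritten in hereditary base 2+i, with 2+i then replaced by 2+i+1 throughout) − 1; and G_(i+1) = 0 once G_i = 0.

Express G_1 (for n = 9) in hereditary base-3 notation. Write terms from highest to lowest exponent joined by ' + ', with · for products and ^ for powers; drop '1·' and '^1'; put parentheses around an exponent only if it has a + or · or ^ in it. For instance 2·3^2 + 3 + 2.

3^(3 + 1)

base 2: 9 = 2^(2 + 1) + 1; at 3: 3^(3 + 1) + 1 = 82; next = 81
base 3: 81 = 3^(3 + 1); at 4: 4^(4 + 1) = 1024; next = 1023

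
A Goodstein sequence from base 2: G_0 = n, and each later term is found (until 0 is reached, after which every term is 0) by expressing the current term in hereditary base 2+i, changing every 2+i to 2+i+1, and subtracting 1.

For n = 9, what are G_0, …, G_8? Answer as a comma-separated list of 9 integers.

9, 81, 1023, 9842, 140743, 2471826, 50333399, 1162263921, 30000003325

G_0=9  [base 2] 2^(2 + 1) + 1  →[2↦3]→  3^(3 + 1) + 1 = 82  −1 ⇒ G_1=81
G_1=81  [base 3] 3^(3 + 1)  →[3↦4]→  4^(4 + 1) = 1024  −1 ⇒ G_2=1023
G_2=1023  [base 4] 3·4^4 + 3·4^3 + 3·4^2 + 3·4 + 3  →[4↦5]→  3·5^5 + 3·5^3 + 3·5^2 + 3·5 + 3 = 9843  −1 ⇒ G_3=9842
G_3=9842  [base 5] 3·5^5 + 3·5^3 + 3·5^2 + 3·5 + 2  →[5↦6]→  3·6^6 + 3·6^3 + 3·6^2 + 3·6 + 2 = 140744  −1 ⇒ G_4=140743
G_4=140743  [base 6] 3·6^6 + 3·6^3 + 3·6^2 + 3·6 + 1  →[6↦7]→  3·7^7 + 3·7^3 + 3·7^2 + 3·7 + 1 = 2471827  −1 ⇒ G_5=2471826
G_5=2471826  [base 7] 3·7^7 + 3·7^3 + 3·7^2 + 3·7  →[7↦8]→  3·8^8 + 3·8^3 + 3·8^2 + 3·8 = 50333400  −1 ⇒ G_6=50333399
G_6=50333399  [base 8] 3·8^8 + 3·8^3 + 3·8^2 + 2·8 + 7  →[8↦9]→  3·9^9 + 3·9^3 + 3·9^2 + 2·9 + 7 = 1162263922  −1 ⇒ G_7=1162263921
G_7=1162263921  [base 9] 3·9^9 + 3·9^3 + 3·9^2 + 2·9 + 6  →[9↦10]→  3·10^10 + 3·10^3 + 3·10^2 + 2·10 + 6 = 30000003326  −1 ⇒ G_8=30000003325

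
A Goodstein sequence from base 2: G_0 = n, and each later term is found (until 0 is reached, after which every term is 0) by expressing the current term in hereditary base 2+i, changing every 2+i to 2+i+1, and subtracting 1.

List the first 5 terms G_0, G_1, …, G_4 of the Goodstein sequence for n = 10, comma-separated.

base 2: 10 = 2^(2 + 1) + 2; at 3: 3^(3 + 1) + 3 = 84; next = 83
base 3: 83 = 3^(3 + 1) + 2; at 4: 4^(4 + 1) + 2 = 1026; next = 1025
base 4: 1025 = 4^(4 + 1) + 1; at 5: 5^(5 + 1) + 1 = 15626; next = 15625
base 5: 15625 = 5^(5 + 1); at 6: 6^(6 + 1) = 279936; next = 279935

10, 83, 1025, 15625, 279935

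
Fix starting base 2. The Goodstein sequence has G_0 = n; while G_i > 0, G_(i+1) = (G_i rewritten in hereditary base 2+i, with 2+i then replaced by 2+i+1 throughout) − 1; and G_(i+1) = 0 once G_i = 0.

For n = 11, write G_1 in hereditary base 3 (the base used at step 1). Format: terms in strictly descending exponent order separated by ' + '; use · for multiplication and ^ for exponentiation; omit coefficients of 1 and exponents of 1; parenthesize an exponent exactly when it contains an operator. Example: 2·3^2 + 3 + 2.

step 0: 11 = 2^(2 + 1) + 2 + 1; sub 3 for 2: 3^(3 + 1) + 3 + 1; = 85; G_1 = 85−1 = 84
step 1: 84 = 3^(3 + 1) + 3; sub 4 for 3: 4^(4 + 1) + 4; = 1028; G_2 = 1028−1 = 1027

3^(3 + 1) + 3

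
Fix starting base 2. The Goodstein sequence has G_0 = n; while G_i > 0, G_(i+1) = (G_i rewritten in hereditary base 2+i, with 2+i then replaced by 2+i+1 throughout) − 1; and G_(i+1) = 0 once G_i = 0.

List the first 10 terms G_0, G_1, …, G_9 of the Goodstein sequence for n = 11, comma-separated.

i=0: 11 = 2^(2 + 1) + 2 + 1 (b=2); 2→3: 3^(3 + 1) + 3 + 1 = 85; 85−1 = 84
i=1: 84 = 3^(3 + 1) + 3 (b=3); 3→4: 4^(4 + 1) + 4 = 1028; 1028−1 = 1027
i=2: 1027 = 4^(4 + 1) + 3 (b=4); 4→5: 5^(5 + 1) + 3 = 15628; 15628−1 = 15627
i=3: 15627 = 5^(5 + 1) + 2 (b=5); 5→6: 6^(6 + 1) + 2 = 279938; 279938−1 = 279937
i=4: 279937 = 6^(6 + 1) + 1 (b=6); 6→7: 7^(7 + 1) + 1 = 5764802; 5764802−1 = 5764801
i=5: 5764801 = 7^(7 + 1) (b=7); 7→8: 8^(8 + 1) = 134217728; 134217728−1 = 134217727
i=6: 134217727 = 7·8^8 + 7·8^7 + 7·8^6 + 7·8^5 + 7·8^4 + 7·8^3 + 7·8^2 + 7·8 + 7 (b=8); 8→9: 7·9^9 + 7·9^7 + 7·9^6 + 7·9^5 + 7·9^4 + 7·9^3 + 7·9^2 + 7·9 + 7 = 2749609303; 2749609303−1 = 2749609302
i=7: 2749609302 = 7·9^9 + 7·9^7 + 7·9^6 + 7·9^5 + 7·9^4 + 7·9^3 + 7·9^2 + 7·9 + 6 (b=9); 9→10: 7·10^10 + 7·10^7 + 7·10^6 + 7·10^5 + 7·10^4 + 7·10^3 + 7·10^2 + 7·10 + 6 = 70077777776; 70077777776−1 = 70077777775
i=8: 70077777775 = 7·10^10 + 7·10^7 + 7·10^6 + 7·10^5 + 7·10^4 + 7·10^3 + 7·10^2 + 7·10 + 5 (b=10); 10→11: 7·11^11 + 7·11^7 + 7·11^6 + 7·11^5 + 7·11^4 + 7·11^3 + 7·11^2 + 7·11 + 5 = 1997331745491; 1997331745491−1 = 1997331745490

11, 84, 1027, 15627, 279937, 5764801, 134217727, 2749609302, 70077777775, 1997331745490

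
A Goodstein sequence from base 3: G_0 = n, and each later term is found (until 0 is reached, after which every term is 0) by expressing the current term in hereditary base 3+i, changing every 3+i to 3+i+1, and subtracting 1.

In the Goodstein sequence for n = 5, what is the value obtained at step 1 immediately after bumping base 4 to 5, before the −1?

6

[0] 5 ≡ 3 + 2 (base 3). Lift 4: 6. −1: 5.
[1] 5 ≡ 4 + 1 (base 4). Lift 5: 6. −1: 5.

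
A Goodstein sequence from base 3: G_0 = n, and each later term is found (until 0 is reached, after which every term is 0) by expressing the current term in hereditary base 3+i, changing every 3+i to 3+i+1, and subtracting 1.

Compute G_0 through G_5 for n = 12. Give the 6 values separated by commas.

12, 19, 27, 37, 49, 63

12 —HB3→ 3^2 + 3 —bump→ 4^2 + 4 = 20 —(−1)→ 19
19 —HB4→ 4^2 + 3 —bump→ 5^2 + 3 = 28 —(−1)→ 27
27 —HB5→ 5^2 + 2 —bump→ 6^2 + 2 = 38 —(−1)→ 37
37 —HB6→ 6^2 + 1 —bump→ 7^2 + 1 = 50 —(−1)→ 49
49 —HB7→ 7^2 —bump→ 8^2 = 64 —(−1)→ 63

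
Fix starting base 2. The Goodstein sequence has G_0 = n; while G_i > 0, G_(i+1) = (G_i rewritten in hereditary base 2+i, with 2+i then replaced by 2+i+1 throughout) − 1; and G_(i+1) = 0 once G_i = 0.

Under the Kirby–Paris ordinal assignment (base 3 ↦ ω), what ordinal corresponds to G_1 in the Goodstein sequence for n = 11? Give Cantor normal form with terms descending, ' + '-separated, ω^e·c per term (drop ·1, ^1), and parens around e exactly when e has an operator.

ω^(ω + 1) + ω

G_0=11  [base 2] 2^(2 + 1) + 2 + 1  →[2↦3]→  3^(3 + 1) + 3 + 1 = 85  −1 ⇒ G_1=84
G_1=84  [base 3] 3^(3 + 1) + 3  →[3↦4]→  4^(4 + 1) + 4 = 1028  −1 ⇒ G_2=1027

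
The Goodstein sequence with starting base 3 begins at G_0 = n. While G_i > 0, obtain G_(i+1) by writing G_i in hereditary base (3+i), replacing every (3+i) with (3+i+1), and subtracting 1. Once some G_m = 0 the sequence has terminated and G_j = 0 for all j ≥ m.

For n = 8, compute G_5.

11

base 3: 8 = 2·3 + 2; at 4: 2·4 + 2 = 10; next = 9
base 4: 9 = 2·4 + 1; at 5: 2·5 + 1 = 11; next = 10
base 5: 10 = 2·5; at 6: 2·6 = 12; next = 11
base 6: 11 = 6 + 5; at 7: 7 + 5 = 12; next = 11
base 7: 11 = 7 + 4; at 8: 8 + 4 = 12; next = 11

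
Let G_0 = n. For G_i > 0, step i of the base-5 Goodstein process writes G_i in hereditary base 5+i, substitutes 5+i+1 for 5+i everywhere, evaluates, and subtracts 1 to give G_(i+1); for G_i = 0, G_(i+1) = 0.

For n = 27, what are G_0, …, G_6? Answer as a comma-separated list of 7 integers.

27, 37, 49, 63, 69, 75, 81

step 0: 27 = 5^2 + 2; sub 6 for 5: 6^2 + 2; = 38; G_1 = 38−1 = 37
step 1: 37 = 6^2 + 1; sub 7 for 6: 7^2 + 1; = 50; G_2 = 50−1 = 49
step 2: 49 = 7^2; sub 8 for 7: 8^2; = 64; G_3 = 64−1 = 63
step 3: 63 = 7·8 + 7; sub 9 for 8: 7·9 + 7; = 70; G_4 = 70−1 = 69
step 4: 69 = 7·9 + 6; sub 10 for 9: 7·10 + 6; = 76; G_5 = 76−1 = 75
step 5: 75 = 7·10 + 5; sub 11 for 10: 7·11 + 5; = 82; G_6 = 82−1 = 81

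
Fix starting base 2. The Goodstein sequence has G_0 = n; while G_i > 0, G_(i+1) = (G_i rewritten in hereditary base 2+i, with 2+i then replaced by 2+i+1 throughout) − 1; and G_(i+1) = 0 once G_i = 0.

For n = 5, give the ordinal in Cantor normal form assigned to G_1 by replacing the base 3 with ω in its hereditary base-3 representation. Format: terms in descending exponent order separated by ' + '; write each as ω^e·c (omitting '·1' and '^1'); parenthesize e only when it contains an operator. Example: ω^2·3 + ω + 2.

G_0=5  [base 2] 2^2 + 1  →[2↦3]→  3^3 + 1 = 28  −1 ⇒ G_1=27
G_1=27  [base 3] 3^3  →[3↦4]→  4^4 = 256  −1 ⇒ G_2=255

ω^ω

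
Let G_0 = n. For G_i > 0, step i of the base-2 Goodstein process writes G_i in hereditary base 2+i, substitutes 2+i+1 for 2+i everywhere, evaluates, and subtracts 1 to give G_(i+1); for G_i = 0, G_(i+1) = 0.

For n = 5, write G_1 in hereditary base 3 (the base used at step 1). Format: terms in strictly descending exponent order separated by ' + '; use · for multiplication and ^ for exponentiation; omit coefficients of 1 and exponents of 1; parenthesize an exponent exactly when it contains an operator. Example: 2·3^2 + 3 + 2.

G_0 = 5. HB_2(5) = 2^2 + 1. Bump = 28. G_1 = 27.
G_1 = 27. HB_3(27) = 3^3. Bump = 256. G_2 = 255.

3^3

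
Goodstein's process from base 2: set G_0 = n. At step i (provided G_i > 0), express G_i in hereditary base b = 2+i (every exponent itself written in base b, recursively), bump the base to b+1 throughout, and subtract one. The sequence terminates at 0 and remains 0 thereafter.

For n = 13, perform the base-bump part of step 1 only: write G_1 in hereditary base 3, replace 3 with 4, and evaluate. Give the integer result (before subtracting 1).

(0) 13|_2 = 2^(2 + 1) + 2^2 + 1 ↦ 3^(3 + 1) + 3^3 + 1|_3 = 109 ⇒ 108
(1) 108|_3 = 3^(3 + 1) + 3^3 ↦ 4^(4 + 1) + 4^4|_4 = 1280 ⇒ 1279

1280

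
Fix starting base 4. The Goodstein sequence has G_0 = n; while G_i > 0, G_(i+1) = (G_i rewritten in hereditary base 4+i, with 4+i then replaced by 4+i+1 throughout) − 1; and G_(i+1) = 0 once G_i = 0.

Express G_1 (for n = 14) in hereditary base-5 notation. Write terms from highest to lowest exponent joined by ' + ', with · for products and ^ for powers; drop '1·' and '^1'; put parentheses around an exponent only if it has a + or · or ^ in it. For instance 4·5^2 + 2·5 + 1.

3·5 + 1

G_0=14  [base 4] 3·4 + 2  →[4↦5]→  3·5 + 2 = 17  −1 ⇒ G_1=16
G_1=16  [base 5] 3·5 + 1  →[5↦6]→  3·6 + 1 = 19  −1 ⇒ G_2=18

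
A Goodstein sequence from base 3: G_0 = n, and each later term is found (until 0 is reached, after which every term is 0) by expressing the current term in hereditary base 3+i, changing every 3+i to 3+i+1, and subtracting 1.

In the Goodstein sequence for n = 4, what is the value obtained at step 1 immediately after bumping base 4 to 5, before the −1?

4 —HB3→ 3 + 1 —bump→ 4 + 1 = 5 —(−1)→ 4
4 —HB4→ 4 —bump→ 5 = 5 —(−1)→ 4

5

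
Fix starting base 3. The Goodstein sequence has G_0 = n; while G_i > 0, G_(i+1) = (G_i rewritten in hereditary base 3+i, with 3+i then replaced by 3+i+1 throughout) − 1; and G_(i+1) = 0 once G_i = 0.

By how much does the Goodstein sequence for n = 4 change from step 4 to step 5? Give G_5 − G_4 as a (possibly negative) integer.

step 0: 4 = 3 + 1; sub 4 for 3: 4 + 1; = 5; G_1 = 5−1 = 4
step 1: 4 = 4; sub 5 for 4: 5; = 5; G_2 = 5−1 = 4
step 2: 4 = 4; sub 6 for 5: 4; = 4; G_3 = 4−1 = 3
step 3: 3 = 3; sub 7 for 6: 3; = 3; G_4 = 3−1 = 2
step 4: 2 = 2; sub 8 for 7: 2; = 2; G_5 = 2−1 = 1

-1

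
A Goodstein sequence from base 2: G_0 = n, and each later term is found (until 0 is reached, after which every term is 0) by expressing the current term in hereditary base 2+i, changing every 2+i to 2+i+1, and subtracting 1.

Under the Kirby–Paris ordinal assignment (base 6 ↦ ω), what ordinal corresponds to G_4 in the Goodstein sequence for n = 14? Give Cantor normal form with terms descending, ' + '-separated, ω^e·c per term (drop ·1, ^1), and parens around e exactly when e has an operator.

ω^(ω + 1) + ω^5·5 + ω^4·5 + ω^3·5 + ω^2·5 + ω·5 + 5

14 —HB2→ 2^(2 + 1) + 2^2 + 2 —bump→ 3^(3 + 1) + 3^3 + 3 = 111 —(−1)→ 110
110 —HB3→ 3^(3 + 1) + 3^3 + 2 —bump→ 4^(4 + 1) + 4^4 + 2 = 1282 —(−1)→ 1281
1281 —HB4→ 4^(4 + 1) + 4^4 + 1 —bump→ 5^(5 + 1) + 5^5 + 1 = 18751 —(−1)→ 18750
18750 —HB5→ 5^(5 + 1) + 5^5 —bump→ 6^(6 + 1) + 6^6 = 326592 —(−1)→ 326591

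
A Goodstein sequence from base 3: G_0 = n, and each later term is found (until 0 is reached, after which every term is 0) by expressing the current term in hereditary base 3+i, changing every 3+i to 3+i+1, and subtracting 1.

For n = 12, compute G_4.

[0] 12 ≡ 3^2 + 3 (base 3). Lift 4: 20. −1: 19.
[1] 19 ≡ 4^2 + 3 (base 4). Lift 5: 28. −1: 27.
[2] 27 ≡ 5^2 + 2 (base 5). Lift 6: 38. −1: 37.
[3] 37 ≡ 6^2 + 1 (base 6). Lift 7: 50. −1: 49.
[4] 49 ≡ 7^2 (base 7). Lift 8: 64. −1: 63.

49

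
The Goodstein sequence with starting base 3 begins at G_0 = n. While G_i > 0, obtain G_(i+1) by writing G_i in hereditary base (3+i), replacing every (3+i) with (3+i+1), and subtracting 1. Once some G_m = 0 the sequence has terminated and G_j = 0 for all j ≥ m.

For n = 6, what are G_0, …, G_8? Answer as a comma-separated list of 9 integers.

base 3: 6 = 2·3; at 4: 2·4 = 8; next = 7
base 4: 7 = 4 + 3; at 5: 5 + 3 = 8; next = 7
base 5: 7 = 5 + 2; at 6: 6 + 2 = 8; next = 7
base 6: 7 = 6 + 1; at 7: 7 + 1 = 8; next = 7
base 7: 7 = 7; at 8: 8 = 8; next = 7
base 8: 7 = 7; at 9: 7 = 7; next = 6
base 9: 6 = 6; at 10: 6 = 6; next = 5
base 10: 5 = 5; at 11: 5 = 5; next = 4

6, 7, 7, 7, 7, 7, 6, 5, 4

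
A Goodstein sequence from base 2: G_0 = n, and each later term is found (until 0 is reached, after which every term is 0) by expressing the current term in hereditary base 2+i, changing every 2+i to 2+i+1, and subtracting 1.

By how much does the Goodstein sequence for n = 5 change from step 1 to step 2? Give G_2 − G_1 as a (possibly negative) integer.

G_0=5  [base 2] 2^2 + 1  →[2↦3]→  3^3 + 1 = 28  −1 ⇒ G_1=27
G_1=27  [base 3] 3^3  →[3↦4]→  4^4 = 256  −1 ⇒ G_2=255

228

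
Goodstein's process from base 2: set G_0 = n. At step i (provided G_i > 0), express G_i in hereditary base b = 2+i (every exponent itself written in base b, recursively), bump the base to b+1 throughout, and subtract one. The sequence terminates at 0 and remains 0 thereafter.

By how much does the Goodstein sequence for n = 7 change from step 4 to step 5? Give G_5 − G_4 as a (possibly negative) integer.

776886

step 0: 7 = 2^2 + 2 + 1; sub 3 for 2: 3^3 + 3 + 1; = 31; G_1 = 31−1 = 30
step 1: 30 = 3^3 + 3; sub 4 for 3: 4^4 + 4; = 260; G_2 = 260−1 = 259
step 2: 259 = 4^4 + 3; sub 5 for 4: 5^5 + 3; = 3128; G_3 = 3128−1 = 3127
step 3: 3127 = 5^5 + 2; sub 6 for 5: 6^6 + 2; = 46658; G_4 = 46658−1 = 46657
step 4: 46657 = 6^6 + 1; sub 7 for 6: 7^7 + 1; = 823544; G_5 = 823544−1 = 823543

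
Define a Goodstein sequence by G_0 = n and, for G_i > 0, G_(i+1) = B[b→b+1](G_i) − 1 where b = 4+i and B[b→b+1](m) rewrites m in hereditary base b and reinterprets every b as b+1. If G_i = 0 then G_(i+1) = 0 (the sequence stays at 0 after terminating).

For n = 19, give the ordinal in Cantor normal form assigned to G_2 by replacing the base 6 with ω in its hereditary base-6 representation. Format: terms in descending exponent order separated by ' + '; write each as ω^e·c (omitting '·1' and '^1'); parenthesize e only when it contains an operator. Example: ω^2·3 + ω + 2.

(0) 19|_4 = 4^2 + 3 ↦ 5^2 + 3|_5 = 28 ⇒ 27
(1) 27|_5 = 5^2 + 2 ↦ 6^2 + 2|_6 = 38 ⇒ 37
(2) 37|_6 = 6^2 + 1 ↦ 7^2 + 1|_7 = 50 ⇒ 49

ω^2 + 1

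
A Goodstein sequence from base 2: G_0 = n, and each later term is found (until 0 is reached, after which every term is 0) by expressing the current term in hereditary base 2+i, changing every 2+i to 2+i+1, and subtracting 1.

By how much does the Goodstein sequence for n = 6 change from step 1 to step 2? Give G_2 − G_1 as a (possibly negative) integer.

(0) 6|_2 = 2^2 + 2 ↦ 3^3 + 3|_3 = 30 ⇒ 29
(1) 29|_3 = 3^3 + 2 ↦ 4^4 + 2|_4 = 258 ⇒ 257

228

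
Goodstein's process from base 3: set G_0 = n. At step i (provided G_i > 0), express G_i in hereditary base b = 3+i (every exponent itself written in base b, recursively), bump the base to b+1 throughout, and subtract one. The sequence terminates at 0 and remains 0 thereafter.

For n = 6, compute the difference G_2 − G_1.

0

i=0: 6 = 2·3 (b=3); 3→4: 2·4 = 8; 8−1 = 7
i=1: 7 = 4 + 3 (b=4); 4→5: 5 + 3 = 8; 8−1 = 7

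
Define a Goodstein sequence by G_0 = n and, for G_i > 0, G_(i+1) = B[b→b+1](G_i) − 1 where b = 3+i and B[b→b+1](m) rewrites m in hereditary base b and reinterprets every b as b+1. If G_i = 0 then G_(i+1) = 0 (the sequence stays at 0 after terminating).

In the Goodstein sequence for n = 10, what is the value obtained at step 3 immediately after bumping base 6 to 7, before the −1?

31

G_0 = 10. HB_3(10) = 3^2 + 1. Bump = 17. G_1 = 16.
G_1 = 16. HB_4(16) = 4^2. Bump = 25. G_2 = 24.
G_2 = 24. HB_5(24) = 4·5 + 4. Bump = 28. G_3 = 27.
G_3 = 27. HB_6(27) = 4·6 + 3. Bump = 31. G_4 = 30.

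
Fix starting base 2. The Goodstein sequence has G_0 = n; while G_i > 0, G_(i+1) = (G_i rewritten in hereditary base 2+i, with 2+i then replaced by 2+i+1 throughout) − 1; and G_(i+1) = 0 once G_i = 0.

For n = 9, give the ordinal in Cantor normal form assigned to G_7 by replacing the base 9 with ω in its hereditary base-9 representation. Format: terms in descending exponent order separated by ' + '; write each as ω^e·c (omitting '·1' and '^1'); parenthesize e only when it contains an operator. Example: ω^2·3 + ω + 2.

ω^ω·3 + ω^3·3 + ω^2·3 + ω·2 + 6

step 0: 9 = 2^(2 + 1) + 1; sub 3 for 2: 3^(3 + 1) + 1; = 82; G_1 = 82−1 = 81
step 1: 81 = 3^(3 + 1); sub 4 for 3: 4^(4 + 1); = 1024; G_2 = 1024−1 = 1023
step 2: 1023 = 3·4^4 + 3·4^3 + 3·4^2 + 3·4 + 3; sub 5 for 4: 3·5^5 + 3·5^3 + 3·5^2 + 3·5 + 3; = 9843; G_3 = 9843−1 = 9842
step 3: 9842 = 3·5^5 + 3·5^3 + 3·5^2 + 3·5 + 2; sub 6 for 5: 3·6^6 + 3·6^3 + 3·6^2 + 3·6 + 2; = 140744; G_4 = 140744−1 = 140743
step 4: 140743 = 3·6^6 + 3·6^3 + 3·6^2 + 3·6 + 1; sub 7 for 6: 3·7^7 + 3·7^3 + 3·7^2 + 3·7 + 1; = 2471827; G_5 = 2471827−1 = 2471826
step 5: 2471826 = 3·7^7 + 3·7^3 + 3·7^2 + 3·7; sub 8 for 7: 3·8^8 + 3·8^3 + 3·8^2 + 3·8; = 50333400; G_6 = 50333400−1 = 50333399
step 6: 50333399 = 3·8^8 + 3·8^3 + 3·8^2 + 2·8 + 7; sub 9 for 8: 3·9^9 + 3·9^3 + 3·9^2 + 2·9 + 7; = 1162263922; G_7 = 1162263922−1 = 1162263921
step 7: 1162263921 = 3·9^9 + 3·9^3 + 3·9^2 + 2·9 + 6; sub 10 for 9: 3·10^10 + 3·10^3 + 3·10^2 + 2·10 + 6; = 30000003326; G_8 = 30000003326−1 = 30000003325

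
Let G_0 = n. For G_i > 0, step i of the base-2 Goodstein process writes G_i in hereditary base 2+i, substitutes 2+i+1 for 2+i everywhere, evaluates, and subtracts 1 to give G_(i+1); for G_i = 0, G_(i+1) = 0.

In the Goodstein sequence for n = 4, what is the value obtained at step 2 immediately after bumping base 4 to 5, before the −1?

61

i=0: 4 = 2^2 (b=2); 2→3: 3^3 = 27; 27−1 = 26
i=1: 26 = 2·3^2 + 2·3 + 2 (b=3); 3→4: 2·4^2 + 2·4 + 2 = 42; 42−1 = 41
i=2: 41 = 2·4^2 + 2·4 + 1 (b=4); 4→5: 2·5^2 + 2·5 + 1 = 61; 61−1 = 60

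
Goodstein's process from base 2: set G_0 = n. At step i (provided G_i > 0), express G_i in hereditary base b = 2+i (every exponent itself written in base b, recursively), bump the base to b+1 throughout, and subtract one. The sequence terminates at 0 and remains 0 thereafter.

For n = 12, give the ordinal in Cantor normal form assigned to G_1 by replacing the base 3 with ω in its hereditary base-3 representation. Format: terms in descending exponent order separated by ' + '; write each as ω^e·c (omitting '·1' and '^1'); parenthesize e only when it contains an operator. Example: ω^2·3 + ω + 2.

ω^(ω + 1) + ω^2·2 + ω·2 + 2

i=0: 12 = 2^(2 + 1) + 2^2 (b=2); 2→3: 3^(3 + 1) + 3^3 = 108; 108−1 = 107
i=1: 107 = 3^(3 + 1) + 2·3^2 + 2·3 + 2 (b=3); 3→4: 4^(4 + 1) + 2·4^2 + 2·4 + 2 = 1066; 1066−1 = 1065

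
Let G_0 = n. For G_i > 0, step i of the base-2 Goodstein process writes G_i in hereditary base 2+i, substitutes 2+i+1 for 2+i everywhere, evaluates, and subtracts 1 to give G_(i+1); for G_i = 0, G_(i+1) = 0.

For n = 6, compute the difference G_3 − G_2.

G_0=6  [base 2] 2^2 + 2  →[2↦3]→  3^3 + 3 = 30  −1 ⇒ G_1=29
G_1=29  [base 3] 3^3 + 2  →[3↦4]→  4^4 + 2 = 258  −1 ⇒ G_2=257
G_2=257  [base 4] 4^4 + 1  →[4↦5]→  5^5 + 1 = 3126  −1 ⇒ G_3=3125

2868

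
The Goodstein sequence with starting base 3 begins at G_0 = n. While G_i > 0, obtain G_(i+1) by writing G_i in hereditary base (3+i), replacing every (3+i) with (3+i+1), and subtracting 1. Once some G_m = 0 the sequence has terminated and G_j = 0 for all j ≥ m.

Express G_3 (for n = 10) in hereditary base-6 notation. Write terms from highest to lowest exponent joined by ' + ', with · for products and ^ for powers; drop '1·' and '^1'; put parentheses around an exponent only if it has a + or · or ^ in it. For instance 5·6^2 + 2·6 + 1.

G_0 = 10. HB_3(10) = 3^2 + 1. Bump = 17. G_1 = 16.
G_1 = 16. HB_4(16) = 4^2. Bump = 25. G_2 = 24.
G_2 = 24. HB_5(24) = 4·5 + 4. Bump = 28. G_3 = 27.
G_3 = 27. HB_6(27) = 4·6 + 3. Bump = 31. G_4 = 30.

4·6 + 3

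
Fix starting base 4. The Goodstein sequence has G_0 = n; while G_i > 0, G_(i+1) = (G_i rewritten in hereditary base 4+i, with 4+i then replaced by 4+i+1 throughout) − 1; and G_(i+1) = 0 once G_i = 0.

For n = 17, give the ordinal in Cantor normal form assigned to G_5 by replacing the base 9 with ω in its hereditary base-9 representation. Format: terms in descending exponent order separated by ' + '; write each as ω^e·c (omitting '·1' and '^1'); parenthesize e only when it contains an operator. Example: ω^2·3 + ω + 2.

ω·5 + 2

G_0=17  [base 4] 4^2 + 1  →[4↦5]→  5^2 + 1 = 26  −1 ⇒ G_1=25
G_1=25  [base 5] 5^2  →[5↦6]→  6^2 = 36  −1 ⇒ G_2=35
G_2=35  [base 6] 5·6 + 5  →[6↦7]→  5·7 + 5 = 40  −1 ⇒ G_3=39
G_3=39  [base 7] 5·7 + 4  →[7↦8]→  5·8 + 4 = 44  −1 ⇒ G_4=43
G_4=43  [base 8] 5·8 + 3  →[8↦9]→  5·9 + 3 = 48  −1 ⇒ G_5=47
G_5=47  [base 9] 5·9 + 2  →[9↦10]→  5·10 + 2 = 52  −1 ⇒ G_6=51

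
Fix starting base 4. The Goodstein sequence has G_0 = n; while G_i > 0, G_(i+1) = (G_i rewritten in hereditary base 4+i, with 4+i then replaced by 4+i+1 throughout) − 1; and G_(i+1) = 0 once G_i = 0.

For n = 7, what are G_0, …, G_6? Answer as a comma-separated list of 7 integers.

7, 7, 7, 7, 7, 6, 5

G_0 = 7. HB_4(7) = 4 + 3. Bump = 8. G_1 = 7.
G_1 = 7. HB_5(7) = 5 + 2. Bump = 8. G_2 = 7.
G_2 = 7. HB_6(7) = 6 + 1. Bump = 8. G_3 = 7.
G_3 = 7. HB_7(7) = 7. Bump = 8. G_4 = 7.
G_4 = 7. HB_8(7) = 7. Bump = 7. G_5 = 6.
G_5 = 6. HB_9(6) = 6. Bump = 6. G_6 = 5.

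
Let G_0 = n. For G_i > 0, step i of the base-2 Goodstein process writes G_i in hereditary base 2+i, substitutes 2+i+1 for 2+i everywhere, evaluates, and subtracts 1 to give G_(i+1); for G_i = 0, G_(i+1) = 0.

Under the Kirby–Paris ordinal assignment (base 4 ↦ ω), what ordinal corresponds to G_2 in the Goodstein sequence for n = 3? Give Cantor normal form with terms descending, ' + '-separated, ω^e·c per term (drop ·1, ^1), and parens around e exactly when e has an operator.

[0] 3 ≡ 2 + 1 (base 2). Lift 3: 4. −1: 3.
[1] 3 ≡ 3 (base 3). Lift 4: 4. −1: 3.
[2] 3 ≡ 3 (base 4). Lift 5: 3. −1: 2.

3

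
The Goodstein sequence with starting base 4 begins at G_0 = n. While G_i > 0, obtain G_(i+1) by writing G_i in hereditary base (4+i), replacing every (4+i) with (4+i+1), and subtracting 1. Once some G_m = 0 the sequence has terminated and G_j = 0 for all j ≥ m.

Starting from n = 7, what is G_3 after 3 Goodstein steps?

(0) 7|_4 = 4 + 3 ↦ 5 + 3|_5 = 8 ⇒ 7
(1) 7|_5 = 5 + 2 ↦ 6 + 2|_6 = 8 ⇒ 7
(2) 7|_6 = 6 + 1 ↦ 7 + 1|_7 = 8 ⇒ 7

7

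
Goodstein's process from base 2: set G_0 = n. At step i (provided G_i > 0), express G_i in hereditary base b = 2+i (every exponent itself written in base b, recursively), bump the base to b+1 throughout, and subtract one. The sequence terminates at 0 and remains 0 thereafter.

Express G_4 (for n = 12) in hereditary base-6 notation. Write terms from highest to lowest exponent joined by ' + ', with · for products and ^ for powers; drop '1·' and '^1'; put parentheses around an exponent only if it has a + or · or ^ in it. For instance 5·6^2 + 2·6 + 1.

6^(6 + 1) + 2·6^2 + 6 + 5

G_0=12  [base 2] 2^(2 + 1) + 2^2  →[2↦3]→  3^(3 + 1) + 3^3 = 108  −1 ⇒ G_1=107
G_1=107  [base 3] 3^(3 + 1) + 2·3^2 + 2·3 + 2  →[3↦4]→  4^(4 + 1) + 2·4^2 + 2·4 + 2 = 1066  −1 ⇒ G_2=1065
G_2=1065  [base 4] 4^(4 + 1) + 2·4^2 + 2·4 + 1  →[4↦5]→  5^(5 + 1) + 2·5^2 + 2·5 + 1 = 15686  −1 ⇒ G_3=15685
G_3=15685  [base 5] 5^(5 + 1) + 2·5^2 + 2·5  →[5↦6]→  6^(6 + 1) + 2·6^2 + 2·6 = 280020  −1 ⇒ G_4=280019
G_4=280019  [base 6] 6^(6 + 1) + 2·6^2 + 6 + 5  →[6↦7]→  7^(7 + 1) + 2·7^2 + 7 + 5 = 5764911  −1 ⇒ G_5=5764910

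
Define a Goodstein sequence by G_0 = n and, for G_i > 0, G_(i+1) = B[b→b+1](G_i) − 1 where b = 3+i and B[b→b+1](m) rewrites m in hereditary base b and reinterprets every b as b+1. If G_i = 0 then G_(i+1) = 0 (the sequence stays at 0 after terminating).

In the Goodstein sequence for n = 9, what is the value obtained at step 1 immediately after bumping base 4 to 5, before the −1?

18

G_0=9  [base 3] 3^2  →[3↦4]→  4^2 = 16  −1 ⇒ G_1=15
G_1=15  [base 4] 3·4 + 3  →[4↦5]→  3·5 + 3 = 18  −1 ⇒ G_2=17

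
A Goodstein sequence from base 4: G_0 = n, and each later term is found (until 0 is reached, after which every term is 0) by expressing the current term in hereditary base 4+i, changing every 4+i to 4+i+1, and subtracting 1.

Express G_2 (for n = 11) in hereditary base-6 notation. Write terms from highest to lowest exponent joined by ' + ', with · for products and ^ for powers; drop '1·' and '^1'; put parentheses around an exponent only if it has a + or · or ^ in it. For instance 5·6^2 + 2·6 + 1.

2·6 + 1

G_0 = 11. HB_4(11) = 2·4 + 3. Bump = 13. G_1 = 12.
G_1 = 12. HB_5(12) = 2·5 + 2. Bump = 14. G_2 = 13.
G_2 = 13. HB_6(13) = 2·6 + 1. Bump = 15. G_3 = 14.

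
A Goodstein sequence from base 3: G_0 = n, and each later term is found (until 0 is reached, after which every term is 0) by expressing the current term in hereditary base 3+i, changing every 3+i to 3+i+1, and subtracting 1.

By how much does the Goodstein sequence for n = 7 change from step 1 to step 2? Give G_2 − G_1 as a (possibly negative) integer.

[0] 7 ≡ 2·3 + 1 (base 3). Lift 4: 9. −1: 8.
[1] 8 ≡ 2·4 (base 4). Lift 5: 10. −1: 9.

1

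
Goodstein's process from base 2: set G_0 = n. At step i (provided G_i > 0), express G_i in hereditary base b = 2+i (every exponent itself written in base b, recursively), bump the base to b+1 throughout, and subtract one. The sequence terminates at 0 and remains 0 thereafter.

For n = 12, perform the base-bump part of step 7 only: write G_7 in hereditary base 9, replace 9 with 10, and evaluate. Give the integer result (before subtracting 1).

[0] 12 ≡ 2^(2 + 1) + 2^2 (base 2). Lift 3: 108. −1: 107.
[1] 107 ≡ 3^(3 + 1) + 2·3^2 + 2·3 + 2 (base 3). Lift 4: 1066. −1: 1065.
[2] 1065 ≡ 4^(4 + 1) + 2·4^2 + 2·4 + 1 (base 4). Lift 5: 15686. −1: 15685.
[3] 15685 ≡ 5^(5 + 1) + 2·5^2 + 2·5 (base 5). Lift 6: 280020. −1: 280019.
[4] 280019 ≡ 6^(6 + 1) + 2·6^2 + 6 + 5 (base 6). Lift 7: 5764911. −1: 5764910.
[5] 5764910 ≡ 7^(7 + 1) + 2·7^2 + 7 + 4 (base 7). Lift 8: 134217868. −1: 134217867.
[6] 134217867 ≡ 8^(8 + 1) + 2·8^2 + 8 + 3 (base 8). Lift 9: 3486784575. −1: 3486784574.
[7] 3486784574 ≡ 9^(9 + 1) + 2·9^2 + 9 + 2 (base 9). Lift 10: 100000000212. −1: 100000000211.

100000000212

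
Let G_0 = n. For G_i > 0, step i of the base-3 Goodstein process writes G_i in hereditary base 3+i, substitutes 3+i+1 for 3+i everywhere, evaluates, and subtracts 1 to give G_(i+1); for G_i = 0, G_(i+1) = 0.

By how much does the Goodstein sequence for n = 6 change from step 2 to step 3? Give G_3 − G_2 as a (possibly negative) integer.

6 —HB3→ 2·3 —bump→ 2·4 = 8 —(−1)→ 7
7 —HB4→ 4 + 3 —bump→ 5 + 3 = 8 —(−1)→ 7
7 —HB5→ 5 + 2 —bump→ 6 + 2 = 8 —(−1)→ 7

0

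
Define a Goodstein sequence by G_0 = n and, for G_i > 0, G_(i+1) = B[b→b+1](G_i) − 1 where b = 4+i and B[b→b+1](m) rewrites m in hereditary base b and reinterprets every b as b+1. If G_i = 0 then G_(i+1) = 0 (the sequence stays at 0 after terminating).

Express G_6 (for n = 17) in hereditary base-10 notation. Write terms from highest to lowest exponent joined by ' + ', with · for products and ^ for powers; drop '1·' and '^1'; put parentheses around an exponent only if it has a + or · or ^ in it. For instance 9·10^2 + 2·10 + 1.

(0) 17|_4 = 4^2 + 1 ↦ 5^2 + 1|_5 = 26 ⇒ 25
(1) 25|_5 = 5^2 ↦ 6^2|_6 = 36 ⇒ 35
(2) 35|_6 = 5·6 + 5 ↦ 5·7 + 5|_7 = 40 ⇒ 39
(3) 39|_7 = 5·7 + 4 ↦ 5·8 + 4|_8 = 44 ⇒ 43
(4) 43|_8 = 5·8 + 3 ↦ 5·9 + 3|_9 = 48 ⇒ 47
(5) 47|_9 = 5·9 + 2 ↦ 5·10 + 2|_10 = 52 ⇒ 51

5·10 + 1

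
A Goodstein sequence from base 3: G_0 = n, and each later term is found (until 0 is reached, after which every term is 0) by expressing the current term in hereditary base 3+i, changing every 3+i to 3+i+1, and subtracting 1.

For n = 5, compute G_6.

2

G_0=5  [base 3] 3 + 2  →[3↦4]→  4 + 2 = 6  −1 ⇒ G_1=5
G_1=5  [base 4] 4 + 1  →[4↦5]→  5 + 1 = 6  −1 ⇒ G_2=5
G_2=5  [base 5] 5  →[5↦6]→  6 = 6  −1 ⇒ G_3=5
G_3=5  [base 6] 5  →[6↦7]→  5 = 5  −1 ⇒ G_4=4
G_4=4  [base 7] 4  →[7↦8]→  4 = 4  −1 ⇒ G_5=3
G_5=3  [base 8] 3  →[8↦9]→  3 = 3  −1 ⇒ G_6=2
G_6=2  [base 9] 2  →[9↦10]→  2 = 2  −1 ⇒ G_7=1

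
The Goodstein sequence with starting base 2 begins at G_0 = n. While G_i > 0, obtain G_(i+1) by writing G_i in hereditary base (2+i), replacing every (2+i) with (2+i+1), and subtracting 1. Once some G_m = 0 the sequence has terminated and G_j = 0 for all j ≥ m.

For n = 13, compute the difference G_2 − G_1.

1171

(0) 13|_2 = 2^(2 + 1) + 2^2 + 1 ↦ 3^(3 + 1) + 3^3 + 1|_3 = 109 ⇒ 108
(1) 108|_3 = 3^(3 + 1) + 3^3 ↦ 4^(4 + 1) + 4^4|_4 = 1280 ⇒ 1279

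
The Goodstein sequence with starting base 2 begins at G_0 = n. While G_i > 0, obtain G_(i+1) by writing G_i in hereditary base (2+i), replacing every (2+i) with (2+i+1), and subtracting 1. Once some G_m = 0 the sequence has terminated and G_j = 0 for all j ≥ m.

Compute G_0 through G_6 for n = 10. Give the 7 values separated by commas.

G_0=10  [base 2] 2^(2 + 1) + 2  →[2↦3]→  3^(3 + 1) + 3 = 84  −1 ⇒ G_1=83
G_1=83  [base 3] 3^(3 + 1) + 2  →[3↦4]→  4^(4 + 1) + 2 = 1026  −1 ⇒ G_2=1025
G_2=1025  [base 4] 4^(4 + 1) + 1  →[4↦5]→  5^(5 + 1) + 1 = 15626  −1 ⇒ G_3=15625
G_3=15625  [base 5] 5^(5 + 1)  →[5↦6]→  6^(6 + 1) = 279936  −1 ⇒ G_4=279935
G_4=279935  [base 6] 5·6^6 + 5·6^5 + 5·6^4 + 5·6^3 + 5·6^2 + 5·6 + 5  →[6↦7]→  5·7^7 + 5·7^5 + 5·7^4 + 5·7^3 + 5·7^2 + 5·7 + 5 = 4215755  −1 ⇒ G_5=4215754
G_5=4215754  [base 7] 5·7^7 + 5·7^5 + 5·7^4 + 5·7^3 + 5·7^2 + 5·7 + 4  →[7↦8]→  5·8^8 + 5·8^5 + 5·8^4 + 5·8^3 + 5·8^2 + 5·8 + 4 = 84073324  −1 ⇒ G_6=84073323

10, 83, 1025, 15625, 279935, 4215754, 84073323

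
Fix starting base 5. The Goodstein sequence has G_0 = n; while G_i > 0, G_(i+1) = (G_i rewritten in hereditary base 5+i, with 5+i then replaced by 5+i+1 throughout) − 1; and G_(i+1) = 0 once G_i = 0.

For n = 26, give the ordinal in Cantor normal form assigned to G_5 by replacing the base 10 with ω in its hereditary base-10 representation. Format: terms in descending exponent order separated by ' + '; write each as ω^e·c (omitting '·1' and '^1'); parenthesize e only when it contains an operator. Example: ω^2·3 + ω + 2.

i=0: 26 = 5^2 + 1 (b=5); 5→6: 6^2 + 1 = 37; 37−1 = 36
i=1: 36 = 6^2 (b=6); 6→7: 7^2 = 49; 49−1 = 48
i=2: 48 = 6·7 + 6 (b=7); 7→8: 6·8 + 6 = 54; 54−1 = 53
i=3: 53 = 6·8 + 5 (b=8); 8→9: 6·9 + 5 = 59; 59−1 = 58
i=4: 58 = 6·9 + 4 (b=9); 9→10: 6·10 + 4 = 64; 64−1 = 63
i=5: 63 = 6·10 + 3 (b=10); 10→11: 6·11 + 3 = 69; 69−1 = 68

ω·6 + 3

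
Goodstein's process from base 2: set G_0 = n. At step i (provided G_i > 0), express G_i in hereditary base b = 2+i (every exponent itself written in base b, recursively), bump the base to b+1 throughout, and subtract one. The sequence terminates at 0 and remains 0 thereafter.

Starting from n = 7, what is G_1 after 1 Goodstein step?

[0] 7 ≡ 2^2 + 2 + 1 (base 2). Lift 3: 31. −1: 30.
[1] 30 ≡ 3^3 + 3 (base 3). Lift 4: 260. −1: 259.

30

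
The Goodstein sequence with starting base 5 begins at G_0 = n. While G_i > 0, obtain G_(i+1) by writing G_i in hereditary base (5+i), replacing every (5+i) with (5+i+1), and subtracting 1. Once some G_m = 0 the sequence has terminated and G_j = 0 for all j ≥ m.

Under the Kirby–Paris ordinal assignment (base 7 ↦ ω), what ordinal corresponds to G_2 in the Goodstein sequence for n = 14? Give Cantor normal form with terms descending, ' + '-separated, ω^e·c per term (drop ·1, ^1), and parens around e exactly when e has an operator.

ω·2 + 2

G_0=14  [base 5] 2·5 + 4  →[5↦6]→  2·6 + 4 = 16  −1 ⇒ G_1=15
G_1=15  [base 6] 2·6 + 3  →[6↦7]→  2·7 + 3 = 17  −1 ⇒ G_2=16
G_2=16  [base 7] 2·7 + 2  →[7↦8]→  2·8 + 2 = 18  −1 ⇒ G_3=17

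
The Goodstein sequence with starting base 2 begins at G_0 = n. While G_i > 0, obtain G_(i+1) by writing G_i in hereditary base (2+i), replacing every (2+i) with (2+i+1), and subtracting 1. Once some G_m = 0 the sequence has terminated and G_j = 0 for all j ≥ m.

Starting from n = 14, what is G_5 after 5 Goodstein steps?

G_0 = 14. HB_2(14) = 2^(2 + 1) + 2^2 + 2. Bump = 111. G_1 = 110.
G_1 = 110. HB_3(110) = 3^(3 + 1) + 3^3 + 2. Bump = 1282. G_2 = 1281.
G_2 = 1281. HB_4(1281) = 4^(4 + 1) + 4^4 + 1. Bump = 18751. G_3 = 18750.
G_3 = 18750. HB_5(18750) = 5^(5 + 1) + 5^5. Bump = 326592. G_4 = 326591.
G_4 = 326591. HB_6(326591) = 6^(6 + 1) + 5·6^5 + 5·6^4 + 5·6^3 + 5·6^2 + 5·6 + 5. Bump = 5862841. G_5 = 5862840.
G_5 = 5862840. HB_7(5862840) = 7^(7 + 1) + 5·7^5 + 5·7^4 + 5·7^3 + 5·7^2 + 5·7 + 4. Bump = 134404972. G_6 = 134404971.

5862840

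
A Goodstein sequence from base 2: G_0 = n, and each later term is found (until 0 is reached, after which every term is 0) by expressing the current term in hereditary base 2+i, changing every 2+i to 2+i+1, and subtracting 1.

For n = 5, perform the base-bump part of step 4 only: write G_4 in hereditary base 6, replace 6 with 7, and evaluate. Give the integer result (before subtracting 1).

1198

step 0: 5 = 2^2 + 1; sub 3 for 2: 3^3 + 1; = 28; G_1 = 28−1 = 27
step 1: 27 = 3^3; sub 4 for 3: 4^4; = 256; G_2 = 256−1 = 255
step 2: 255 = 3·4^3 + 3·4^2 + 3·4 + 3; sub 5 for 4: 3·5^3 + 3·5^2 + 3·5 + 3; = 468; G_3 = 468−1 = 467
step 3: 467 = 3·5^3 + 3·5^2 + 3·5 + 2; sub 6 for 5: 3·6^3 + 3·6^2 + 3·6 + 2; = 776; G_4 = 776−1 = 775
step 4: 775 = 3·6^3 + 3·6^2 + 3·6 + 1; sub 7 for 6: 3·7^3 + 3·7^2 + 3·7 + 1; = 1198; G_5 = 1198−1 = 1197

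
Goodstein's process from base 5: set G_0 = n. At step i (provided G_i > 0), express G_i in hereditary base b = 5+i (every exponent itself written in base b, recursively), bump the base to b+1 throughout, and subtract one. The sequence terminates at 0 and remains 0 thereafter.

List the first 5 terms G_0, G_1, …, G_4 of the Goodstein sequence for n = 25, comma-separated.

25 —HB5→ 5^2 —bump→ 6^2 = 36 —(−1)→ 35
35 —HB6→ 5·6 + 5 —bump→ 5·7 + 5 = 40 —(−1)→ 39
39 —HB7→ 5·7 + 4 —bump→ 5·8 + 4 = 44 —(−1)→ 43
43 —HB8→ 5·8 + 3 —bump→ 5·9 + 3 = 48 —(−1)→ 47

25, 35, 39, 43, 47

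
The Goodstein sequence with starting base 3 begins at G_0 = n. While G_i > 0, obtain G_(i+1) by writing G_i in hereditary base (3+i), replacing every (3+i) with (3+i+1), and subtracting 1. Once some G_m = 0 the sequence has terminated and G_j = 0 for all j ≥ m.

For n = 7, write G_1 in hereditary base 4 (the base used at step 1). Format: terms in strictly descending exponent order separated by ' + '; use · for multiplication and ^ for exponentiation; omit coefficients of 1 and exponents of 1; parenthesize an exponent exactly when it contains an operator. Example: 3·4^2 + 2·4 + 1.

2·4

(0) 7|_3 = 2·3 + 1 ↦ 2·4 + 1|_4 = 9 ⇒ 8
(1) 8|_4 = 2·4 ↦ 2·5|_5 = 10 ⇒ 9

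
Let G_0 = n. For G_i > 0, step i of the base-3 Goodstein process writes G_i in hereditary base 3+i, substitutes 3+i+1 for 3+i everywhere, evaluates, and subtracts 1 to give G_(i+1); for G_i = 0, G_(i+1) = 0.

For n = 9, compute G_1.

i=0: 9 = 3^2 (b=3); 3→4: 4^2 = 16; 16−1 = 15
i=1: 15 = 3·4 + 3 (b=4); 4→5: 3·5 + 3 = 18; 18−1 = 17

15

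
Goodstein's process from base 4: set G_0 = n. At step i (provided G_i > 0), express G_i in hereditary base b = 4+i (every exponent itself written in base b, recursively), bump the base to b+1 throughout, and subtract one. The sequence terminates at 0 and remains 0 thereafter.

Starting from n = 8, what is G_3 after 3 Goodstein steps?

i=0: 8 = 2·4 (b=4); 4→5: 2·5 = 10; 10−1 = 9
i=1: 9 = 5 + 4 (b=5); 5→6: 6 + 4 = 10; 10−1 = 9
i=2: 9 = 6 + 3 (b=6); 6→7: 7 + 3 = 10; 10−1 = 9
i=3: 9 = 7 + 2 (b=7); 7→8: 8 + 2 = 10; 10−1 = 9

9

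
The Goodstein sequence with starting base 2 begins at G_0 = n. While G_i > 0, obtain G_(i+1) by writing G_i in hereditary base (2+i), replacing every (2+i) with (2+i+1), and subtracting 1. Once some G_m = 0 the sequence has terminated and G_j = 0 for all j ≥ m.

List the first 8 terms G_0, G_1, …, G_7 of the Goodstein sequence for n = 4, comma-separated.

[0] 4 ≡ 2^2 (base 2). Lift 3: 27. −1: 26.
[1] 26 ≡ 2·3^2 + 2·3 + 2 (base 3). Lift 4: 42. −1: 41.
[2] 41 ≡ 2·4^2 + 2·4 + 1 (base 4). Lift 5: 61. −1: 60.
[3] 60 ≡ 2·5^2 + 2·5 (base 5). Lift 6: 84. −1: 83.
[4] 83 ≡ 2·6^2 + 6 + 5 (base 6). Lift 7: 110. −1: 109.
[5] 109 ≡ 2·7^2 + 7 + 4 (base 7). Lift 8: 140. −1: 139.
[6] 139 ≡ 2·8^2 + 8 + 3 (base 8). Lift 9: 174. −1: 173.

4, 26, 41, 60, 83, 109, 139, 173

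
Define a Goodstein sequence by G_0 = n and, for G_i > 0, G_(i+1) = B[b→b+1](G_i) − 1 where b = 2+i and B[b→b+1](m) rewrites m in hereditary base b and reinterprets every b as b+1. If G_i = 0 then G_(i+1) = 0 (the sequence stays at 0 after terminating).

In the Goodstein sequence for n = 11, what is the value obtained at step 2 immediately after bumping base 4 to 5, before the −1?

15628

G_0 = 11. HB_2(11) = 2^(2 + 1) + 2 + 1. Bump = 85. G_1 = 84.
G_1 = 84. HB_3(84) = 3^(3 + 1) + 3. Bump = 1028. G_2 = 1027.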